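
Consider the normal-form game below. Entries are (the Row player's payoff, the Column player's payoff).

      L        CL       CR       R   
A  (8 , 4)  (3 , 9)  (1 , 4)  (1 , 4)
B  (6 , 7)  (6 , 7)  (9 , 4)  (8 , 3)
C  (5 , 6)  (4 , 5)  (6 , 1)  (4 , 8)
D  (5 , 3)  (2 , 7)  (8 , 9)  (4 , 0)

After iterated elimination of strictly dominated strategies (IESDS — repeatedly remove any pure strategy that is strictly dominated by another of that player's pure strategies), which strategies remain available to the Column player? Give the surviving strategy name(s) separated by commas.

For the Row player, B strictly dominates C on the remaining columns (L: 6>5, CL: 6>4, CR: 9>6, R: 8>4); eliminate C.
For the Row player, B strictly dominates D on the remaining columns (L: 6>5, CL: 6>2, CR: 9>8, R: 8>4); eliminate D.
For the Column player, CL strictly dominates CR on the remaining rows (A: 9>4, B: 7>4); eliminate CR.
Column R is eliminated: CL beats it against every remaining row (A: 9>4, B: 7>3).
Among the remaining strategies, none is strictly dominated by another pure strategy of the same player, so the elimination stops.
Surviving strategies — the Row player: {A, B}; the Column player: {L, CL}.

L, CL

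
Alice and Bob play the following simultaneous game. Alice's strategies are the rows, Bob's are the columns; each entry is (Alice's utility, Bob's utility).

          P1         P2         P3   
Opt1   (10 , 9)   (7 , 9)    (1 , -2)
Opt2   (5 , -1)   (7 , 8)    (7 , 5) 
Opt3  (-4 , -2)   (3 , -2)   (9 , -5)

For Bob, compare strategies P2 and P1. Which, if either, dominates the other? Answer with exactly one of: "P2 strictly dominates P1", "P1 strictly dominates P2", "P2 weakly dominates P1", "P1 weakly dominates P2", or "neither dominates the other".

P2 weakly dominates P1

P2's payoffs vs P1's, by Alice's action — Opt1: 9=9, Opt2: 8>-1, Opt3: -2=-2.
P2 is at least as good everywhere and strictly better somewhere (tied only at Opt1, Opt3), so P2 weakly but not strictly dominates P1.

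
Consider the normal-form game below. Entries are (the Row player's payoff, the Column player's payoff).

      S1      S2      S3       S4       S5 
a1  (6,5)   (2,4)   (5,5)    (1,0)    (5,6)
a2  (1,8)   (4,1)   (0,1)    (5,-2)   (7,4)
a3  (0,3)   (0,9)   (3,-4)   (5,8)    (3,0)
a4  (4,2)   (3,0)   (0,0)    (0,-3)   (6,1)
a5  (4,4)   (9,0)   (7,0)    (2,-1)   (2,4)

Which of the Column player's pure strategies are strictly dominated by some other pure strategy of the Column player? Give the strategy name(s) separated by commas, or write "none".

S3, S4

S1 is not dominated — it holds its own against S2 at a1 (5>4); S3 at a1 (5=5); S4 at a1 (5>0); S5 at a2 (8>4).
Nothing dominates S2: S1 at a3 (9>3); S3 at a2 (1=1); S4 at a1 (4>0); S5 at a3 (9>0).
S5 strictly dominates S3 — a1: 6>5, a2: 4>1, a3: 0>-4, a4: 1>0, a5: 4>0.
S4 is strictly dominated by S2 (a1: 4>0, a2: 1>-2, a3: 9>8, a4: 0>-3, a5: 0>-1).
S5: no other strategy beats it everywhere (S1 at a1 (6>5); S2 at a1 (6>4); S3 at a1 (6>5); S4 at a1 (6>0)).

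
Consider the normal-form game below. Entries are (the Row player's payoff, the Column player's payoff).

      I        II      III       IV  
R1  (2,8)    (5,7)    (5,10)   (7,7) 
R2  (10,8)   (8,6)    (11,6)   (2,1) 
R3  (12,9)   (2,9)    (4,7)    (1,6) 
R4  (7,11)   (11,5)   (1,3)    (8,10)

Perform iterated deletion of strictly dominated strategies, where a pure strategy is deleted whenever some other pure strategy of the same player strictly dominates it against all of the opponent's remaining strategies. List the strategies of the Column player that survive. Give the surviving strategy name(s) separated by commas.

For the Column player, I strictly dominates IV on the remaining rows (R1: 8>7, R2: 8>1, R3: 9>6, R4: 11>10); eliminate IV.
Row R1 is eliminated: R2 beats it against every remaining column (I: 10>2, II: 8>5, III: 11>5).
Column III is eliminated: I beats it against every remaining row (R2: 8>6, R3: 9>7, R4: 11>3).
Among the remaining strategies, none is strictly dominated by another pure strategy of the same player, so the elimination stops.
Surviving strategies — the Row player: {R2, R3, R4}; the Column player: {I, II}.

I, II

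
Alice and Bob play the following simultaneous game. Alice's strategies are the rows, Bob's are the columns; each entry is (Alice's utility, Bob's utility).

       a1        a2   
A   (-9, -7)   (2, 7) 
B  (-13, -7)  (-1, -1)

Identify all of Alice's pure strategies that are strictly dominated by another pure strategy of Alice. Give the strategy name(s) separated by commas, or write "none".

A is not dominated — it holds its own against B at a1 (-9>-13).
B: dominated, since A does at least as well everywhere (a1: -9>-13, a2: 2>-1).

B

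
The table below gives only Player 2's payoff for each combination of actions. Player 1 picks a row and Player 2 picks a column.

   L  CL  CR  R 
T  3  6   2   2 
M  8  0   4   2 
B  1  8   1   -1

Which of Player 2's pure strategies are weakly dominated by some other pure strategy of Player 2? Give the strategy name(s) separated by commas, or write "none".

CR, R

Nothing dominates L: CL at M (8>0); CR at T (3>2); R at T (3>2).
Nothing dominates CL: L at T (6>3); CR at T (6>2); R at T (6>2).
L weakly dominates CR — T: 3>2, M: 8>4, B: 1=1.
L weakly dominates R — T: 3>2, M: 8>2, B: 1>-1.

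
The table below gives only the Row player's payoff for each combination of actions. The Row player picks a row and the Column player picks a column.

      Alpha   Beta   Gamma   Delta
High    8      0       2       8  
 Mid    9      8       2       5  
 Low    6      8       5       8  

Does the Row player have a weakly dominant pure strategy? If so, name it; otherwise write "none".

none

High fails to dominate Mid at Alpha (8<9).
Mid fails to dominate High at Delta (5<8).
Low fails to dominate High at Alpha (6<8).
No single strategy dominates all the others.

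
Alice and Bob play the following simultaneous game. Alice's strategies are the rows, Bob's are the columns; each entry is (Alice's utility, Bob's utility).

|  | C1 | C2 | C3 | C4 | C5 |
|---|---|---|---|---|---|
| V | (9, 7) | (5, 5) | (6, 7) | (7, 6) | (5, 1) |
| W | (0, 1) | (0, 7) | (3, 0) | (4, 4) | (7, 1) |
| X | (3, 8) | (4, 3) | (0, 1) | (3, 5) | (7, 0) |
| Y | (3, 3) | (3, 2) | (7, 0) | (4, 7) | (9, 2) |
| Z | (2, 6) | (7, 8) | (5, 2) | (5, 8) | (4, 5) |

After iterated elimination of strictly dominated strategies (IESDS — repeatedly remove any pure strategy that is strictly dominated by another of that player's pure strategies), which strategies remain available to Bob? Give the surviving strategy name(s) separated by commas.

Bob's strategy C5 is strictly dominated by C4 (V: 6>1, W: 4>1, X: 5>0, Y: 7>2, Z: 8>5) and is removed.
Alice's strategy W is strictly dominated by V (C1: 9>0, C2: 5>0, C3: 6>3, C4: 7>4) and is removed.
For Alice, V strictly dominates X on the remaining columns (C1: 9>3, C2: 5>4, C3: 6>0, C4: 7>3); eliminate X.
Among the remaining strategies, none is strictly dominated by another pure strategy of the same player, so the elimination stops.
Surviving strategies — Alice: {V, Y, Z}; Bob: {C1, C2, C3, C4}.

C1, C2, C3, C4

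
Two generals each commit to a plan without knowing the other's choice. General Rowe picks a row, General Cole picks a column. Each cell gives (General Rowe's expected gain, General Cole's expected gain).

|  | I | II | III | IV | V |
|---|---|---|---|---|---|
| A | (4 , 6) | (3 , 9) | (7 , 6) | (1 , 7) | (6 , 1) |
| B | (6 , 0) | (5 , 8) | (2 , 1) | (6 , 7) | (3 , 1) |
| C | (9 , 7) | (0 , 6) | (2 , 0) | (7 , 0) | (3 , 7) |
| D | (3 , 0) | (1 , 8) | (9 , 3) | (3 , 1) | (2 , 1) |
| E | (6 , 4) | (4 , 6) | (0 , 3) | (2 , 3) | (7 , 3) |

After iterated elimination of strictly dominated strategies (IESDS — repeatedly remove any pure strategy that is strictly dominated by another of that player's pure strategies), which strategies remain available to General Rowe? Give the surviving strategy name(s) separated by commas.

For General Cole, II strictly dominates III on the remaining rows (A: 9>6, B: 8>1, C: 6>0, D: 8>3, E: 6>3); eliminate III.
For General Rowe, E strictly dominates A on the remaining columns (I: 6>4, II: 4>3, IV: 2>1, V: 7>6); eliminate A.
Row D is eliminated: B beats it against every remaining column (I: 6>3, II: 5>1, IV: 6>3, V: 3>2).
General Cole's strategy IV is strictly dominated by II (B: 8>7, C: 6>0, E: 6>3) and is removed.
Among the remaining strategies, none is strictly dominated by another pure strategy of the same player, so the elimination stops.
Surviving strategies — General Rowe: {B, C, E}; General Cole: {I, II, V}.

B, C, E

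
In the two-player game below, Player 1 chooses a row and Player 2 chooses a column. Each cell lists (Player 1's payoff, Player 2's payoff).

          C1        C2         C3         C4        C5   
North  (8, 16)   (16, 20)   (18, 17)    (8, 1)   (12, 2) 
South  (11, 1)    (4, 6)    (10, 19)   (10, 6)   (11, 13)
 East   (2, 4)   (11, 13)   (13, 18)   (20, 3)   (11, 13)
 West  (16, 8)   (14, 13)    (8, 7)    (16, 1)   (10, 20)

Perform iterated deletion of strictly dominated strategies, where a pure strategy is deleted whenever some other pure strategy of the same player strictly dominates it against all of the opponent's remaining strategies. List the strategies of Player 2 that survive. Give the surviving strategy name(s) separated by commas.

For Player 2, C2 strictly dominates C1 on the remaining rows (North: 20>16, South: 6>1, East: 13>4, West: 13>8); eliminate C1.
For Player 2, C3 strictly dominates C4 on the remaining rows (North: 17>1, South: 19>6, East: 18>3, West: 7>1); eliminate C4.
Player 1's strategy South is strictly dominated by North (C2: 16>4, C3: 18>10, C5: 12>11) and is removed.
Row East is eliminated: North beats it against every remaining column (C2: 16>11, C3: 18>13, C5: 12>11).
For Player 1, North strictly dominates West on the remaining columns (C2: 16>14, C3: 18>8, C5: 12>10); eliminate West.
For Player 2, C2 strictly dominates C3 on the remaining rows (North: 20>17); eliminate C3.
For Player 2, C2 strictly dominates C5 on the remaining rows (North: 20>2); eliminate C5.
Among the remaining strategies, none is strictly dominated by another pure strategy of the same player, so the elimination stops.
Surviving strategies — Player 1: {North}; Player 2: {C2}.

C2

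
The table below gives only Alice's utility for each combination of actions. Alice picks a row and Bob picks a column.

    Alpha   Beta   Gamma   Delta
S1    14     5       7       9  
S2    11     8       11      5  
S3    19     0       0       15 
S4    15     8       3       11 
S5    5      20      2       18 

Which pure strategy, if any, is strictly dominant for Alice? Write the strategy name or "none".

S1 fails to dominate S2 at Beta (5<8).
S2 fails to dominate S1 at Alpha (11<14).
S3 fails to dominate S1 at Beta (0<5).
S4 fails to dominate S1 at Gamma (3<7).
S5 fails to dominate S1 at Alpha (5<14).
No single strategy dominates all the others.

none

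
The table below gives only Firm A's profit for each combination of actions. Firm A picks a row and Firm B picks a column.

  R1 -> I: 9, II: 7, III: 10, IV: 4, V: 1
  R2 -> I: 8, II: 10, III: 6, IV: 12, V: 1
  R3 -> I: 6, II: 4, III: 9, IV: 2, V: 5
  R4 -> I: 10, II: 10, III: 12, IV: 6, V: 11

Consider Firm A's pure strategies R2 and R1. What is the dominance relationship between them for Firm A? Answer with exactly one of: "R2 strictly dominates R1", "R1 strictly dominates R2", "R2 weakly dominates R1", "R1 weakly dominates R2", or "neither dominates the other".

Compare R2 to R1 across every action of Firm B: I: 8<9, II: 10>7, III: 6<10, IV: 12>4, V: 1=1.
R2 does better at II, IV but worse at I, III; neither strategy dominates the other.

neither dominates the other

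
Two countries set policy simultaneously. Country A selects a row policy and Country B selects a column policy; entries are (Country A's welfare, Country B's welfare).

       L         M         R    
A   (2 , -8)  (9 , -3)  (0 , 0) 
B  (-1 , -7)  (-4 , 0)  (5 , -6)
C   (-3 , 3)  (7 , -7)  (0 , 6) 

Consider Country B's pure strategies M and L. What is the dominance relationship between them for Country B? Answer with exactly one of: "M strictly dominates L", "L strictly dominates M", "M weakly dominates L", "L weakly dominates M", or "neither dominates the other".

Compare M to L across each choice by Country A: A: -3>-8, B: 0>-7, C: -7<3.
M does better at A, B but worse at C; neither strategy dominates the other.

neither dominates the other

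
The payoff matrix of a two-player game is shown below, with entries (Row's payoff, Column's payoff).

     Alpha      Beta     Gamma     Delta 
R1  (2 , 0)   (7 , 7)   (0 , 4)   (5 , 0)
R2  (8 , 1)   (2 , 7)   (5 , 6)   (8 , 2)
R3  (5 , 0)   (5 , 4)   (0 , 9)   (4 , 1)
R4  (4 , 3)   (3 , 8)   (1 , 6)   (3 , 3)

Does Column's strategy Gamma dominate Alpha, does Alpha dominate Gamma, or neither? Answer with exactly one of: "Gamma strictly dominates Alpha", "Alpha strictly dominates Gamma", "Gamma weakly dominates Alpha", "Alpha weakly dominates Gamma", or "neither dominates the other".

Gamma strictly dominates Alpha

Compare Gamma to Alpha across each opponent action: R1: 4>0, R2: 6>1, R3: 9>0, R4: 6>3.
Every comparison favours Gamma, so Gamma strictly dominates Alpha.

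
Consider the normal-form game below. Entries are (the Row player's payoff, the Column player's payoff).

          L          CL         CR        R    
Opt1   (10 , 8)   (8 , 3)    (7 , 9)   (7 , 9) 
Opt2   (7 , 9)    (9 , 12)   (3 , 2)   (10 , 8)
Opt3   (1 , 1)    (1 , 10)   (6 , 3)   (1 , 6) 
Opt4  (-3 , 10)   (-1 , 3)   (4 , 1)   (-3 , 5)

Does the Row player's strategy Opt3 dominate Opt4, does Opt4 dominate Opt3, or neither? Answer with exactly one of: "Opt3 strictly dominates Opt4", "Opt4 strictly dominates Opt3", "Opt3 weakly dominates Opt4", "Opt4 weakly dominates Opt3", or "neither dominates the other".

Opt3 strictly dominates Opt4

Compare Opt3 to Opt4 across each choice by the Column player: L: 1>-3, CL: 1>-1, CR: 6>4, R: 1>-3.
Opt3 gives a strictly higher payoff against each choice by the Column player, so Opt3 strictly dominates Opt4.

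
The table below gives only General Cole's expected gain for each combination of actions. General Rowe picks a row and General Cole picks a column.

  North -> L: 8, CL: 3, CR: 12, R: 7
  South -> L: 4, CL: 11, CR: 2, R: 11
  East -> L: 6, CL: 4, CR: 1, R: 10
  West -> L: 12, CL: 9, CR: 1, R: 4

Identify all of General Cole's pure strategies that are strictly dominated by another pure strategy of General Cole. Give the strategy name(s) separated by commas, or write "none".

Nothing dominates L: CL at North (8>3); CR at South (4>2); R at North (8>7).
CL is not dominated — it holds its own against L at South (11>4); CR at South (11>2); R at South (11=11).
CR is not dominated — it holds its own against L at North (12>8); CL at North (12>3); R at North (12>7).
R: no other strategy beats it everywhere (L at South (11>4); CL at North (7>3); CR at South (11>2)).

none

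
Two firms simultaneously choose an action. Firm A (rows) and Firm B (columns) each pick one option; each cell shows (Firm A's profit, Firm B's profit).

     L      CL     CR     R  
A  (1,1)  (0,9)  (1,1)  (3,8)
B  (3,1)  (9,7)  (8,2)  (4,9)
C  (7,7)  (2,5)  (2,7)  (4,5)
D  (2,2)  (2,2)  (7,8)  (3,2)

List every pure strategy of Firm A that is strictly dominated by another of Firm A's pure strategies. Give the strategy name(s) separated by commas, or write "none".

A, D

A: dominated, since B does at least as well everywhere (L: 3>1, CL: 9>0, CR: 8>1, R: 4>3).
Nothing dominates B: A at L (3>1); C at CL (9>2); D at L (3>2).
C is not dominated — it holds its own against A at L (7>1); B at L (7>3); D at L (7>2).
B strictly dominates D — L: 3>2, CL: 9>2, CR: 8>7, R: 4>3.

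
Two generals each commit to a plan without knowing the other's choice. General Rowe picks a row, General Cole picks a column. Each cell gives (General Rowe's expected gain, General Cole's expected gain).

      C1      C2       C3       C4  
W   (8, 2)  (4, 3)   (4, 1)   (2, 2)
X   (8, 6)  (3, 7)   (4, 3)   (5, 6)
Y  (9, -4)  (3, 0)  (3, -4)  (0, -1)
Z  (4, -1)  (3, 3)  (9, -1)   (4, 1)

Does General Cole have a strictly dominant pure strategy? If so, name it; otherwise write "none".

C2

C2 vs C1: W: 3>2, X: 7>6, Y: 0>-4, Z: 3>-1.
C2 vs C3: W: 3>1, X: 7>3, Y: 0>-4, Z: 3>-1.
C2 vs C4: W: 3>2, X: 7>6, Y: 0>-1, Z: 3>1.
C2 strictly beats every other strategy against every opponent action, so it is strictly dominant.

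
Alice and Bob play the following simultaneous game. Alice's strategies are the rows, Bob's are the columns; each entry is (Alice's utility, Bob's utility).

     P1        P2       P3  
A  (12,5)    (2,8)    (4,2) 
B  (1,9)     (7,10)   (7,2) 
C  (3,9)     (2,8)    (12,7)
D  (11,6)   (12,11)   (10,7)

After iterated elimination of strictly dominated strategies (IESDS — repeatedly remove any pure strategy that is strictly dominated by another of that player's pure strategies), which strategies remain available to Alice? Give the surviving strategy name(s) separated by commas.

Row B is eliminated: D beats it against every remaining column (P1: 11>1, P2: 12>7, P3: 10>7).
For Bob, P2 strictly dominates P3 on the remaining rows (A: 8>2, C: 8>7, D: 11>7); eliminate P3.
Alice's strategy C is strictly dominated by D (P1: 11>3, P2: 12>2) and is removed.
For Bob, P2 strictly dominates P1 on the remaining rows (A: 8>5, D: 11>6); eliminate P1.
Alice's strategy A is strictly dominated by D (P2: 12>2) and is removed.
Among the remaining strategies, none is strictly dominated by another pure strategy of the same player, so the elimination stops.
Surviving strategies — Alice: {D}; Bob: {P2}.

D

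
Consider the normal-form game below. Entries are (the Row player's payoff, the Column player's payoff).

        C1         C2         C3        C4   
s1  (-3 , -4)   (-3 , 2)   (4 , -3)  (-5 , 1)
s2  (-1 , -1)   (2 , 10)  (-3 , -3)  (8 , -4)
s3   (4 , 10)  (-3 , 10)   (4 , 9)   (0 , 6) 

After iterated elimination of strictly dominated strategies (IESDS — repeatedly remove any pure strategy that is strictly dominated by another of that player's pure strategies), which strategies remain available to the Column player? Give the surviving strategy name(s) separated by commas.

C1, C2

The Column player's strategy C3 is strictly dominated by C2 (s1: 2>-3, s2: 10>-3, s3: 10>9) and is removed.
For the Row player, s2 strictly dominates s1 on the remaining columns (C1: -1>-3, C2: 2>-3, C4: 8>-5); eliminate s1.
For the Column player, C1 strictly dominates C4 on the remaining rows (s2: -1>-4, s3: 10>6); eliminate C4.
Among the remaining strategies, none is strictly dominated by another pure strategy of the same player, so the elimination stops.
Surviving strategies — the Row player: {s2, s3}; the Column player: {C1, C2}.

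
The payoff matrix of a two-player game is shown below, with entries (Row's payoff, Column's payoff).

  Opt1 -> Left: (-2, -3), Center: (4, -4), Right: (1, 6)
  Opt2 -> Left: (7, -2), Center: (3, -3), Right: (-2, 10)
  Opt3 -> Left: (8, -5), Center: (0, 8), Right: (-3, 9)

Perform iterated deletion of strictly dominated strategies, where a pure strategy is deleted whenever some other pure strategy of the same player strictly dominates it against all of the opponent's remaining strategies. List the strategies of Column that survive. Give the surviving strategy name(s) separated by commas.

Column's strategy Left is strictly dominated by Right (Opt1: 6>-3, Opt2: 10>-2, Opt3: 9>-5) and is removed.
Row Opt2 is eliminated: Opt1 beats it against every remaining column (Center: 4>3, Right: 1>-2).
For Row, Opt1 strictly dominates Opt3 on the remaining columns (Center: 4>0, Right: 1>-3); eliminate Opt3.
Column Center is eliminated: Right beats it against every remaining row (Opt1: 6>-4).
Among the remaining strategies, none is strictly dominated by another pure strategy of the same player, so the elimination stops.
Surviving strategies — Row: {Opt1}; Column: {Right}.

Right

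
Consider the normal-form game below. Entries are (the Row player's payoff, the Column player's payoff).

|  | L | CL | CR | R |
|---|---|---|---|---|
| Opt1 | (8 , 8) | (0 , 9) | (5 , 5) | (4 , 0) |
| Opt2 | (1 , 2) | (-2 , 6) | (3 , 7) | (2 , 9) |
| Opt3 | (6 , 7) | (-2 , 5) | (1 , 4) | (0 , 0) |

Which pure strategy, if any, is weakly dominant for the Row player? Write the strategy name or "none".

Opt1 vs Opt2: L: 8>1, CL: 0>-2, CR: 5>3, R: 4>2.
Opt1 vs Opt3: L: 8>6, CL: 0>-2, CR: 5>1, R: 4>0.
Opt1 is at least as good as every other strategy against every opponent action, so it is weakly dominant.

Opt1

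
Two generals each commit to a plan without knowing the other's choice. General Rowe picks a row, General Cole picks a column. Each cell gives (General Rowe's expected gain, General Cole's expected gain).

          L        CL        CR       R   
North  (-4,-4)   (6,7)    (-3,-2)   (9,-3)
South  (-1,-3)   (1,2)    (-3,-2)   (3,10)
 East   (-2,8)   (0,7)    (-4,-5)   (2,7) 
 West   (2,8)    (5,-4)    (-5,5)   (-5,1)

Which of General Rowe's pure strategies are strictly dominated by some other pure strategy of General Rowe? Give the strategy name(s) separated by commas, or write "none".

Nothing dominates North: South at CL (6>1); East at CL (6>0); West at CL (6>5).
Nothing dominates South: North at L (-1>-4); East at L (-1>-2); West at CR (-3>-5).
East: dominated, since South does at least as well everywhere (L: -1>-2, CL: 1>0, CR: -3>-4, R: 3>2).
Nothing dominates West: North at L (2>-4); South at L (2>-1); East at L (2>-2).

East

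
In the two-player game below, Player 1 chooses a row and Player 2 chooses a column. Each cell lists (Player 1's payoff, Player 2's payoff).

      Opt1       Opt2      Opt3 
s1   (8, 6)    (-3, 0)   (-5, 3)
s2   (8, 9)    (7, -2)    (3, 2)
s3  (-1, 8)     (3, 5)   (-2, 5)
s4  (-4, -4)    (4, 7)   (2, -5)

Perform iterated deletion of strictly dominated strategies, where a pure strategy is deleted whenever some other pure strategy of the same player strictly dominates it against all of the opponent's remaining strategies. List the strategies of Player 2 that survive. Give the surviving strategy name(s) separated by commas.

For Player 1, s2 strictly dominates s3 on the remaining columns (Opt1: 8>-1, Opt2: 7>3, Opt3: 3>-2); eliminate s3.
For Player 1, s2 strictly dominates s4 on the remaining columns (Opt1: 8>-4, Opt2: 7>4, Opt3: 3>2); eliminate s4.
Column Opt2 is eliminated: Opt1 beats it against every remaining row (s1: 6>0, s2: 9>-2).
Player 2's strategy Opt3 is strictly dominated by Opt1 (s1: 6>3, s2: 9>2) and is removed.
Among the remaining strategies, none is strictly dominated by another pure strategy of the same player, so the elimination stops.
Surviving strategies — Player 1: {s1, s2}; Player 2: {Opt1}.

Opt1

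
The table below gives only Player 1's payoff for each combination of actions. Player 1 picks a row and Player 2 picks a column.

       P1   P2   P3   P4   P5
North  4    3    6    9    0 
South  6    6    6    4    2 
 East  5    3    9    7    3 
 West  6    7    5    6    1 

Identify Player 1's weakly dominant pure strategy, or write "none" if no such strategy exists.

North fails to dominate South at P1 (4<6).
South fails to dominate North at P4 (4<9).
East fails to dominate North at P4 (7<9).
West fails to dominate North at P3 (5<6).
No single strategy dominates all the others.

none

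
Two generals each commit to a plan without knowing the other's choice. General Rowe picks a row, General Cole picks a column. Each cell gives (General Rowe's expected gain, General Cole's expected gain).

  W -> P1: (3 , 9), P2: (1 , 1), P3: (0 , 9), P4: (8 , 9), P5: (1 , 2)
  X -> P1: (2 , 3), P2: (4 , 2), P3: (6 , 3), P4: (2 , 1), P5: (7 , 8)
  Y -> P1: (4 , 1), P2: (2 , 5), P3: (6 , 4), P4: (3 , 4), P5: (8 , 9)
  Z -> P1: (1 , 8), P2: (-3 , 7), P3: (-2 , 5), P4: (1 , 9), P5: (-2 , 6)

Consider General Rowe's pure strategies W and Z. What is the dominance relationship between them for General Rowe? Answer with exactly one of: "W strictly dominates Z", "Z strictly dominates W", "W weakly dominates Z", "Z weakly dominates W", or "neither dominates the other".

Compare W to Z across each opponent action: P1: 3>1, P2: 1>-3, P3: 0>-2, P4: 8>1, P5: 1>-2.
W gives a strictly higher payoff against each opponent action, so W strictly dominates Z.

W strictly dominates Z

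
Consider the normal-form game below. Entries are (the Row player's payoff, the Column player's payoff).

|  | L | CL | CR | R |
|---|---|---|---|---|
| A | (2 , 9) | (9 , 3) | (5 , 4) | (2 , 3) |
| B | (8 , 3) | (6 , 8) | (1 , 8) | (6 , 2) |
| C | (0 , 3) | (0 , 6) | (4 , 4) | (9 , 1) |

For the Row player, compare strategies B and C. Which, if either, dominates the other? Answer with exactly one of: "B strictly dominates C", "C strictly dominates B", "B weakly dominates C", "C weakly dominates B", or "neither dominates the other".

B's payoffs vs C's, by the Column player's action — L: 8>0, CL: 6>0, CR: 1<4, R: 6<9.
B does better at L, CL but worse at CR, R; neither strategy dominates the other.

neither dominates the other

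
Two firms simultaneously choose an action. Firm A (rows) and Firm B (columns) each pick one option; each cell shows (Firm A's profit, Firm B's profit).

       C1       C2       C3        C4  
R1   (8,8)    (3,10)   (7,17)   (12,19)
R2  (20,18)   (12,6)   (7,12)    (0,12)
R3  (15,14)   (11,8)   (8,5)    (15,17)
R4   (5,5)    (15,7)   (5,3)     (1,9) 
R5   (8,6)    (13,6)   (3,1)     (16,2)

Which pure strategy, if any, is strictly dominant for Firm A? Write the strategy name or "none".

none

R1 fails to dominate R2 at C1 (8<20).
R2 fails to dominate R1 at C3 (7=7).
R3 fails to dominate R2 at C1 (15<20).
R4 fails to dominate R1 at C1 (5<8).
R5 fails to dominate R1 at C1 (8=8).
No single strategy dominates all the others.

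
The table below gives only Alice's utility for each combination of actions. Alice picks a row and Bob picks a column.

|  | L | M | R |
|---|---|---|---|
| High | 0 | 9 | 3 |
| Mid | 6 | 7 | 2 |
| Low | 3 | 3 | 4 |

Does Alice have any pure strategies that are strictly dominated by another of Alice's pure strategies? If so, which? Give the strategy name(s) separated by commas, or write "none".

none

Nothing dominates High: Mid at M (9>7); Low at M (9>3).
Mid is not dominated — it holds its own against High at L (6>0); Low at L (6>3).
Low is not dominated — it holds its own against High at L (3>0); Mid at R (4>2).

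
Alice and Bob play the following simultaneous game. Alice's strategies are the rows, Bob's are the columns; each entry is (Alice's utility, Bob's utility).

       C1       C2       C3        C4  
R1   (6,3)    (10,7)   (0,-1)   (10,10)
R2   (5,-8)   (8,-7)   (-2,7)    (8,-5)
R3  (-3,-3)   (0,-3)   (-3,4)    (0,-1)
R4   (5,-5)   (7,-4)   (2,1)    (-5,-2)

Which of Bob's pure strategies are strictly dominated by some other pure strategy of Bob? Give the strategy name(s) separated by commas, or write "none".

C1, C2

C1: dominated, since C4 does at least as well everywhere (R1: 10>3, R2: -5>-8, R3: -1>-3, R4: -2>-5).
C2: dominated, since C4 does at least as well everywhere (R1: 10>7, R2: -5>-7, R3: -1>-3, R4: -2>-4).
C3 is not dominated — it holds its own against C1 at R2 (7>-8); C2 at R2 (7>-7); C4 at R2 (7>-5).
C4: no other strategy beats it everywhere (C1 at R1 (10>3); C2 at R1 (10>7); C3 at R1 (10>-1)).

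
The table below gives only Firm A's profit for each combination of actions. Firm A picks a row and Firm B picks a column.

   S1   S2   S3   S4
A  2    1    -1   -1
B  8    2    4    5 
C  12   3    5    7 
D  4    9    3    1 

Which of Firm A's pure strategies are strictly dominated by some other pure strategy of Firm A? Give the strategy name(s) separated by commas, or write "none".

B strictly dominates A — S1: 8>2, S2: 2>1, S3: 4>-1, S4: 5>-1.
B: dominated, since C does at least as well everywhere (S1: 12>8, S2: 3>2, S3: 5>4, S4: 7>5).
C: no other strategy beats it everywhere (A at S1 (12>2); B at S1 (12>8); D at S1 (12>4)).
Nothing dominates D: A at S1 (4>2); B at S2 (9>2); C at S2 (9>3).

A, B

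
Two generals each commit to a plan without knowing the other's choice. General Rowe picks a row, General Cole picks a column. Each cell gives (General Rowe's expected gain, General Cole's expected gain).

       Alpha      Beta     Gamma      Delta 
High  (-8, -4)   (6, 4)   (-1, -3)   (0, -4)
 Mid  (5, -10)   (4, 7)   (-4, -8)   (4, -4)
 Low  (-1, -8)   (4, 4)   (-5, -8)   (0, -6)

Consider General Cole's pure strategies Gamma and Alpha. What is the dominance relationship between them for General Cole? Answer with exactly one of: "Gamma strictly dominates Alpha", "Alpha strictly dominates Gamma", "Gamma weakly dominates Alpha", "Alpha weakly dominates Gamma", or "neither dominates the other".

Gamma weakly dominates Alpha

Compare Gamma to Alpha across every action of General Rowe: High: -3>-4, Mid: -8>-10, Low: -8=-8.
Gamma is at least as good everywhere and strictly better somewhere (tied only at Low), so Gamma weakly but not strictly dominates Alpha.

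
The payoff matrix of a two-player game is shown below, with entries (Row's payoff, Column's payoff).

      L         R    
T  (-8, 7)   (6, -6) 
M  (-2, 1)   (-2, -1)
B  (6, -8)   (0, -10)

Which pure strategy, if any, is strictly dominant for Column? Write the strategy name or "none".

L vs R: T: 7>-6, M: 1>-1, B: -8>-10.
L strictly beats every other strategy against every opponent action, so it is strictly dominant.

L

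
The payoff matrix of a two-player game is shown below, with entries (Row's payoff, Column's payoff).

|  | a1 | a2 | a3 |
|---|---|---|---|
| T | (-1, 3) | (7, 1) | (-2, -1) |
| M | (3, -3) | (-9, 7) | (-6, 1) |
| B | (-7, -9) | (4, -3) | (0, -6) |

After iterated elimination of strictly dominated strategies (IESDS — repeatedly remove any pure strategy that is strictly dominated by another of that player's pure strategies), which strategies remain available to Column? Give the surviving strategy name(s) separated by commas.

Column's strategy a3 is strictly dominated by a2 (T: 1>-1, M: 7>1, B: -3>-6) and is removed.
For Row, T strictly dominates B on the remaining columns (a1: -1>-7, a2: 7>4); eliminate B.
Among the remaining strategies, none is strictly dominated by another pure strategy of the same player, so the elimination stops.
Surviving strategies — Row: {T, M}; Column: {a1, a2}.

a1, a2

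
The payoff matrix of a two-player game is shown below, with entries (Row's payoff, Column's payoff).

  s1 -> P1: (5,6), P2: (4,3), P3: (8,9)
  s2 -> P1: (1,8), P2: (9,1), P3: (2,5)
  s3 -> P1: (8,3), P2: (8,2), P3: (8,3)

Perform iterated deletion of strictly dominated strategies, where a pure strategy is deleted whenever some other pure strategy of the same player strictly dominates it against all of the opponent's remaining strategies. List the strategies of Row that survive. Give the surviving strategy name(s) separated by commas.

For Column, P1 strictly dominates P2 on the remaining rows (s1: 6>3, s2: 8>1, s3: 3>2); eliminate P2.
Row s2 is eliminated: s1 beats it against every remaining column (P1: 5>1, P3: 8>2).
Among the remaining strategies, none is strictly dominated by another pure strategy of the same player, so the elimination stops.
Surviving strategies — Row: {s1, s3}; Column: {P1, P3}.

s1, s3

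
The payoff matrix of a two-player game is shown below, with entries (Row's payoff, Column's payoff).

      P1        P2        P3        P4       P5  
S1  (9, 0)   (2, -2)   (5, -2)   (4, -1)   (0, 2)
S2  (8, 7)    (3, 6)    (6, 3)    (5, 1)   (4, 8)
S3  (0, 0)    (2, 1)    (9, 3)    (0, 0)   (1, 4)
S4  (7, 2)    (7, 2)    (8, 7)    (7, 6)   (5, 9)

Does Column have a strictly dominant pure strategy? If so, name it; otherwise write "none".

P5

P5 vs P1: S1: 2>0, S2: 8>7, S3: 4>0, S4: 9>2.
P5 vs P2: S1: 2>-2, S2: 8>6, S3: 4>1, S4: 9>2.
P5 vs P3: S1: 2>-2, S2: 8>3, S3: 4>3, S4: 9>7.
P5 vs P4: S1: 2>-1, S2: 8>1, S3: 4>0, S4: 9>6.
P5 strictly beats every other strategy against every opponent action, so it is strictly dominant.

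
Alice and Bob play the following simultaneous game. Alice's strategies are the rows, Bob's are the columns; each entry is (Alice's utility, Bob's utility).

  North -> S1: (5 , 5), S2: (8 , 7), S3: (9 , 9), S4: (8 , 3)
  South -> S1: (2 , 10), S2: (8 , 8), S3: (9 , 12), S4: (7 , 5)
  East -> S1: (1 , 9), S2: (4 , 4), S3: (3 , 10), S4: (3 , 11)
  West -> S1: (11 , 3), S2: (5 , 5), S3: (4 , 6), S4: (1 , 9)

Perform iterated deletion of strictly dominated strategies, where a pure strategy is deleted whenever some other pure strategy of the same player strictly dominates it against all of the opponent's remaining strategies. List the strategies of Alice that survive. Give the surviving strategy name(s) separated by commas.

North, South

For Alice, North strictly dominates East on the remaining columns (S1: 5>1, S2: 8>4, S3: 9>3, S4: 8>3); eliminate East.
For Bob, S3 strictly dominates S1 on the remaining rows (North: 9>5, South: 12>10, West: 6>3); eliminate S1.
For Alice, North strictly dominates West on the remaining columns (S2: 8>5, S3: 9>4, S4: 8>1); eliminate West.
For Bob, S3 strictly dominates S2 on the remaining rows (North: 9>7, South: 12>8); eliminate S2.
Column S4 is eliminated: S3 beats it against every remaining row (North: 9>3, South: 12>5).
Among the remaining strategies, none is strictly dominated by another pure strategy of the same player, so the elimination stops.
Surviving strategies — Alice: {North, South}; Bob: {S3}.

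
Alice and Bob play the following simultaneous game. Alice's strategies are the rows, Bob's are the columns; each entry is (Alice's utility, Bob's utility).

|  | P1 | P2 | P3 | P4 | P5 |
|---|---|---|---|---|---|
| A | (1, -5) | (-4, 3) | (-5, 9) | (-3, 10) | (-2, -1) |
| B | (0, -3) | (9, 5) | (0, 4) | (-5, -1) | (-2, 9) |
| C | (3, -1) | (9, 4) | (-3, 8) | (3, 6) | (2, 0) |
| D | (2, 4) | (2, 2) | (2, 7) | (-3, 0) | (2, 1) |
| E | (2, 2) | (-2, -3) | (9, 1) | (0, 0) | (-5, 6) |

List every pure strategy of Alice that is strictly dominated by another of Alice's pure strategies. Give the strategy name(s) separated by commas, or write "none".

A

A: dominated, since C does at least as well everywhere (P1: 3>1, P2: 9>-4, P3: -3>-5, P4: 3>-3, P5: 2>-2).
B: no other strategy beats it everywhere (A at P2 (9>-4); C at P2 (9=9); D at P2 (9>2); E at P2 (9>-2)).
C: no other strategy beats it everywhere (A at P1 (3>1); B at P1 (3>0); D at P1 (3>2); E at P1 (3>2)).
D: no other strategy beats it everywhere (A at P1 (2>1); B at P1 (2>0); C at P3 (2>-3); E at P1 (2=2)).
E: no other strategy beats it everywhere (A at P1 (2>1); B at P1 (2>0); C at P3 (9>-3); D at P1 (2=2)).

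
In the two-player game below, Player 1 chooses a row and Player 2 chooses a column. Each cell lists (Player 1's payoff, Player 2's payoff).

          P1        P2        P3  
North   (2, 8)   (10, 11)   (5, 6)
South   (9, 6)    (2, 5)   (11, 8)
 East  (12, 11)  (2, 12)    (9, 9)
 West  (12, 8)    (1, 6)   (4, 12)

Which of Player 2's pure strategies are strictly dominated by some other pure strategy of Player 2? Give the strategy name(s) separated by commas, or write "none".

P1: no other strategy beats it everywhere (P2 at South (6>5); P3 at North (8>6)).
P2 is not dominated — it holds its own against P1 at North (11>8); P3 at North (11>6).
P3 is not dominated — it holds its own against P1 at South (8>6); P2 at South (8>5).

none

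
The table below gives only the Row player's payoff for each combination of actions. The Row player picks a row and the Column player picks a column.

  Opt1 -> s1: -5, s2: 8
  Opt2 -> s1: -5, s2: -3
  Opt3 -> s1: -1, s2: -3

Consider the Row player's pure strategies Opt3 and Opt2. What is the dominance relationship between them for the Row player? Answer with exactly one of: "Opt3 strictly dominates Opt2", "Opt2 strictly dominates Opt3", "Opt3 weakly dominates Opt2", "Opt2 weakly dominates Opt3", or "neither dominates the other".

Opt3 weakly dominates Opt2

Opt3's payoffs vs Opt2's, by the Column player's action — s1: -1>-5, s2: -3=-3.
Opt3 is at least as good everywhere and strictly better somewhere (tied only at s2), so Opt3 weakly but not strictly dominates Opt2.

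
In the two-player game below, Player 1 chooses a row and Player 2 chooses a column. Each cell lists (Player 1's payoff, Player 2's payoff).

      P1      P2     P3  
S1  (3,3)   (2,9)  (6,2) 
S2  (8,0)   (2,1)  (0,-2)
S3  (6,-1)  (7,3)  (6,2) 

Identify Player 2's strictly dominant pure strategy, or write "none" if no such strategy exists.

P2 vs P1: S1: 9>3, S2: 1>0, S3: 3>-1.
P2 vs P3: S1: 9>2, S2: 1>-2, S3: 3>2.
P2 strictly beats every other strategy against every opponent action, so it is strictly dominant.

P2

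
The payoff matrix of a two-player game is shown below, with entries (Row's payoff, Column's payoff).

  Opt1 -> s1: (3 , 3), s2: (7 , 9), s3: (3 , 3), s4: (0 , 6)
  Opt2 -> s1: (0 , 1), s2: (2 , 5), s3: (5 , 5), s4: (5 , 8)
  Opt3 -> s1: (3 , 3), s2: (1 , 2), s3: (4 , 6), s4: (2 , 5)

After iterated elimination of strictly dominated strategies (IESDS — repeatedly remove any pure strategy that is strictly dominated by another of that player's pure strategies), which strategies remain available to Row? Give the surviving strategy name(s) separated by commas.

For Column, s4 strictly dominates s1 on the remaining rows (Opt1: 6>3, Opt2: 8>1, Opt3: 5>3); eliminate s1.
Row Opt3 is eliminated: Opt2 beats it against every remaining column (s2: 2>1, s3: 5>4, s4: 5>2).
For Column, s4 strictly dominates s3 on the remaining rows (Opt1: 6>3, Opt2: 8>5); eliminate s3.
Among the remaining strategies, none is strictly dominated by another pure strategy of the same player, so the elimination stops.
Surviving strategies — Row: {Opt1, Opt2}; Column: {s2, s4}.

Opt1, Opt2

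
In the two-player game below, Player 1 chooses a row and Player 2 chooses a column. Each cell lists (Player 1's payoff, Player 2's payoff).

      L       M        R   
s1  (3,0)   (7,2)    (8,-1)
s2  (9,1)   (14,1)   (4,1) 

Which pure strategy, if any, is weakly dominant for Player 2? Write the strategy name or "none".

M vs L: s1: 2>0, s2: 1=1.
M vs R: s1: 2>-1, s2: 1=1.
M is at least as good as every other strategy against every opponent action, so it is weakly dominant.

M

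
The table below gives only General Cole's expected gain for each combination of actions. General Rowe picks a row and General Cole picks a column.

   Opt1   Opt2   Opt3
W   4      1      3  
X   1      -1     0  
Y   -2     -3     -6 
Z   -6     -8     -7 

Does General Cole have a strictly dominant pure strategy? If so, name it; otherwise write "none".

Opt1 vs Opt2: W: 4>1, X: 1>-1, Y: -2>-3, Z: -6>-8.
Opt1 vs Opt3: W: 4>3, X: 1>0, Y: -2>-6, Z: -6>-7.
Opt1 strictly beats every other strategy against every opponent action, so it is strictly dominant.

Opt1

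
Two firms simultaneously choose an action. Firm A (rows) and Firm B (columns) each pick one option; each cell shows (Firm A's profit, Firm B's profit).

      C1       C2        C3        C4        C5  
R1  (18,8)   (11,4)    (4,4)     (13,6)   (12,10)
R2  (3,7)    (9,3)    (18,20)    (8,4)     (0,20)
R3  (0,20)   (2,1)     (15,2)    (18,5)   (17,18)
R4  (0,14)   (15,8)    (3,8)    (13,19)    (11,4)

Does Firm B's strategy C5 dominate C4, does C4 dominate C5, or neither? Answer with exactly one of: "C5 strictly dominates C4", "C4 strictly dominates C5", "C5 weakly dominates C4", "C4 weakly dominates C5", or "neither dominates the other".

C5's payoffs vs C4's, by Firm A's action — R1: 10>6, R2: 20>4, R3: 18>5, R4: 4<19.
C5 does better at R1, R2, R3 but worse at R4; neither strategy dominates the other.

neither dominates the other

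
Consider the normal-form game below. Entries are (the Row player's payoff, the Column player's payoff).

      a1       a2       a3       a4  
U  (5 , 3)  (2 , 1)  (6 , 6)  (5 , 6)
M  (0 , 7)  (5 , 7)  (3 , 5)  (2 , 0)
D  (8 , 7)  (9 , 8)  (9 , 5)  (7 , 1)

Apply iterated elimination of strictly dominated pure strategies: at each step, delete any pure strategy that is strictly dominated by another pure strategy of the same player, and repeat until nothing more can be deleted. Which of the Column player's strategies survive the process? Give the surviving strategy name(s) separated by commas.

a2

Row U is eliminated: D beats it against every remaining column (a1: 8>5, a2: 9>2, a3: 9>6, a4: 7>5).
The Row player's strategy M is strictly dominated by D (a1: 8>0, a2: 9>5, a3: 9>3, a4: 7>2) and is removed.
For the Column player, a2 strictly dominates a1 on the remaining rows (D: 8>7); eliminate a1.
The Column player's strategy a3 is strictly dominated by a2 (D: 8>5) and is removed.
For the Column player, a2 strictly dominates a4 on the remaining rows (D: 8>1); eliminate a4.
Among the remaining strategies, none is strictly dominated by another pure strategy of the same player, so the elimination stops.
Surviving strategies — the Row player: {D}; the Column player: {a2}.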